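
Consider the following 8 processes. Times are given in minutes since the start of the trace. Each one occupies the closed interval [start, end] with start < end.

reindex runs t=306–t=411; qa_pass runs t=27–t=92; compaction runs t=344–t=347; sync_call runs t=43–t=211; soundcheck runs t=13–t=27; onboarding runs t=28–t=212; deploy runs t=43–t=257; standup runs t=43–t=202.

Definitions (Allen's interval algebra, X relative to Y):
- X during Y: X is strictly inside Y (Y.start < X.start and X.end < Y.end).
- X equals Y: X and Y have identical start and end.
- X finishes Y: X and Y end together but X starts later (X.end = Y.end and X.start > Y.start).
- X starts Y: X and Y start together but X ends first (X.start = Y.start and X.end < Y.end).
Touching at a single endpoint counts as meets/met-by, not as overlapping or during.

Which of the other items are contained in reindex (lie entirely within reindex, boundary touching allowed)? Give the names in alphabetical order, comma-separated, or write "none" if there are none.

compaction

Target reindex = [t=306, t=411].
compaction [t=344, t=347] → during → yes.
deploy [t=43, t=257] → before → no.
onboarding [t=28, t=212] → before → no.
qa_pass [t=27, t=92] → before → no.
soundcheck [t=13, t=27] → before → no.
standup [t=43, t=202] → before → no.
sync_call [t=43, t=211] → before → no.
Result: compaction.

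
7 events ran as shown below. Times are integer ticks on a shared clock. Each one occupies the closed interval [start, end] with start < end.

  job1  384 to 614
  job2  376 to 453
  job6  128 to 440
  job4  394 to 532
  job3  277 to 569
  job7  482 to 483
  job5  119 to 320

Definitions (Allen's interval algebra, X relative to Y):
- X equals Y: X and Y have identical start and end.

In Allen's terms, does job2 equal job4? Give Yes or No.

No

job2 = [376, 453], job4 = [394, 532].
Actual relation of job2 to job4: overlaps.
Asked whether 'equals' holds → No.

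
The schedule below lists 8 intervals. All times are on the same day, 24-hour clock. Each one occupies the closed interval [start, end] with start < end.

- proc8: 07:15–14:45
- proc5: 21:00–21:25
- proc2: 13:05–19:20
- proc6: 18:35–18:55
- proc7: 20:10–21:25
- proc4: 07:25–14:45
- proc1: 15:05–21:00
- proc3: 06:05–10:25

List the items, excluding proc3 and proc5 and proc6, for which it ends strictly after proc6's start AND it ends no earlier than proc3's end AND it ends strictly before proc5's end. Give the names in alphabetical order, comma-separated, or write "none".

proc1, proc2

Conditions: its end is strictly after proc6's start (X.end > 18:35) AND its end is no earlier than proc3's end (X.end >= 10:25) AND its end is strictly before proc5's end (X.end < 21:25).
proc1: end 21:00 > 18:35? ✓; end 21:00 >= 10:25? ✓; end 21:00 < 21:25? ✓ → yes.
proc2: end 19:20 > 18:35? ✓; end 19:20 >= 10:25? ✓; end 19:20 < 21:25? ✓ → yes.
proc4: end 14:45 > 18:35? ✗; end 14:45 >= 10:25? ✓; end 14:45 < 21:25? ✓ → no.
proc7: end 21:25 > 18:35? ✓; end 21:25 >= 10:25? ✓; end 21:25 < 21:25? ✗ → no.
proc8: end 14:45 > 18:35? ✗; end 14:45 >= 10:25? ✓; end 14:45 < 21:25? ✓ → no.
Result: proc1, proc2.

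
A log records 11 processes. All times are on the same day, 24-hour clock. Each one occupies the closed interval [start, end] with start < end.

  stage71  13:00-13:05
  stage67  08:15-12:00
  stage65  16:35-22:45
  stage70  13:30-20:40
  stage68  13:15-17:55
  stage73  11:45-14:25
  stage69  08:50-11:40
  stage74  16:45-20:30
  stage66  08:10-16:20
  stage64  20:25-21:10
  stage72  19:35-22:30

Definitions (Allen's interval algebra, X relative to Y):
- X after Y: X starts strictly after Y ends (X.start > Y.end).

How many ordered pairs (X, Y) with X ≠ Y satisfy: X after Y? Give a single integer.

Checking all 110 ordered pairs for relation 'after'; matching pairs in alphabetical order:
(stage64, stage66): stage64 after stage66 ✓
(stage64, stage67): stage64 after stage67 ✓
(stage64, stage68): stage64 after stage68 ✓
(stage64, stage69): stage64 after stage69 ✓
(stage64, stage71): stage64 after stage71 ✓
(stage64, stage73): stage64 after stage73 ✓
(stage65, stage66): stage65 after stage66 ✓
(stage65, stage67): stage65 after stage67 ✓
(stage65, stage69): stage65 after stage69 ✓
(stage65, stage71): stage65 after stage71 ✓
(stage65, stage73): stage65 after stage73 ✓
(stage68, stage67): stage68 after stage67 ✓
(stage68, stage69): stage68 after stage69 ✓
(stage68, stage71): stage68 after stage71 ✓
(stage70, stage67): stage70 after stage67 ✓
(stage70, stage69): stage70 after stage69 ✓
(stage70, stage71): stage70 after stage71 ✓
(stage71, stage67): stage71 after stage67 ✓
(stage71, stage69): stage71 after stage69 ✓
(stage72, stage66): stage72 after stage66 ✓
(stage72, stage67): stage72 after stage67 ✓
(stage72, stage68): stage72 after stage68 ✓
(stage72, stage69): stage72 after stage69 ✓
(stage72, stage71): stage72 after stage71 ✓
... plus 7 further pairs not listed.
Count: 31.

31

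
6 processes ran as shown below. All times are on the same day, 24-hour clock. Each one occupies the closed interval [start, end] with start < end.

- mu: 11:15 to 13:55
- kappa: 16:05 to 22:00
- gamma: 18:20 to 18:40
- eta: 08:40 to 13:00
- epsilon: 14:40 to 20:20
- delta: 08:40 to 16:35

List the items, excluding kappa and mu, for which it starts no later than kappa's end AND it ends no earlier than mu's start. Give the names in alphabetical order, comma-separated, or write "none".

Conditions: its start is no later than kappa's end (X.start <= 22:00) AND its end is no earlier than mu's start (X.end >= 11:15).
delta: start 08:40 <= 22:00? ✓; end 16:35 >= 11:15? ✓ → yes.
epsilon: start 14:40 <= 22:00? ✓; end 20:20 >= 11:15? ✓ → yes.
eta: start 08:40 <= 22:00? ✓; end 13:00 >= 11:15? ✓ → yes.
gamma: start 18:20 <= 22:00? ✓; end 18:40 >= 11:15? ✓ → yes.
Result: delta, epsilon, eta, gamma.

delta, epsilon, eta, gamma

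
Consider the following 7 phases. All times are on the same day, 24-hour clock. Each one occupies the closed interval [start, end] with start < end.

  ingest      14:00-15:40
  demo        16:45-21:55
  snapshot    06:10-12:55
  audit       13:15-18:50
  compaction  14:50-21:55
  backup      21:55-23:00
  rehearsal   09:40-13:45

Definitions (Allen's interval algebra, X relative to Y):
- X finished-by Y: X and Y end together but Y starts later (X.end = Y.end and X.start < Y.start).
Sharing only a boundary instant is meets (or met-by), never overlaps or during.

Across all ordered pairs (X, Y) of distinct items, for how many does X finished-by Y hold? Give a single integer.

Checking all 42 ordered pairs for relation 'finished-by'; matching pairs in alphabetical order:
(compaction, demo): compaction finished-by demo ✓
Count: 1.

1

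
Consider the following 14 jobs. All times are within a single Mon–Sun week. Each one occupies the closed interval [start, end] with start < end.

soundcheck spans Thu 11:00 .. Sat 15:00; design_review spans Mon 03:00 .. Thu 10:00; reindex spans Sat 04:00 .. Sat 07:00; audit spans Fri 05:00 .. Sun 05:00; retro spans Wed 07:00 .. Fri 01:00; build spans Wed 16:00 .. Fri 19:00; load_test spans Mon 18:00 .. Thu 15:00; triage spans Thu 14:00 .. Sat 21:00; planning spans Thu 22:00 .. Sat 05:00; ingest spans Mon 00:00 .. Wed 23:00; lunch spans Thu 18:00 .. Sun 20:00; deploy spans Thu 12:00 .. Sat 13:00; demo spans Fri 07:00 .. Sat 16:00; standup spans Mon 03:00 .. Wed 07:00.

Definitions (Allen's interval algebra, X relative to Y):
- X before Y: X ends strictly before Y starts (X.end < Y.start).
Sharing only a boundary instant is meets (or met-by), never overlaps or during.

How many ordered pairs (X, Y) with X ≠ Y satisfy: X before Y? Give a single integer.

Checking all 182 ordered pairs for relation 'before'; matching pairs in alphabetical order:
(build, reindex): build before reindex ✓
(design_review, audit): design_review before audit ✓
(design_review, demo): design_review before demo ✓
(design_review, deploy): design_review before deploy ✓
(design_review, lunch): design_review before lunch ✓
(design_review, planning): design_review before planning ✓
(design_review, reindex): design_review before reindex ✓
(design_review, soundcheck): design_review before soundcheck ✓
(design_review, triage): design_review before triage ✓
(ingest, audit): ingest before audit ✓
(ingest, demo): ingest before demo ✓
(ingest, deploy): ingest before deploy ✓
(ingest, lunch): ingest before lunch ✓
(ingest, planning): ingest before planning ✓
(ingest, reindex): ingest before reindex ✓
(ingest, soundcheck): ingest before soundcheck ✓
(ingest, triage): ingest before triage ✓
(load_test, audit): load_test before audit ✓
(load_test, demo): load_test before demo ✓
(load_test, lunch): load_test before lunch ✓
(load_test, planning): load_test before planning ✓
(load_test, reindex): load_test before reindex ✓
(retro, audit): retro before audit ✓
(retro, demo): retro before demo ✓
... plus 10 further pairs not listed.
Count: 34.

34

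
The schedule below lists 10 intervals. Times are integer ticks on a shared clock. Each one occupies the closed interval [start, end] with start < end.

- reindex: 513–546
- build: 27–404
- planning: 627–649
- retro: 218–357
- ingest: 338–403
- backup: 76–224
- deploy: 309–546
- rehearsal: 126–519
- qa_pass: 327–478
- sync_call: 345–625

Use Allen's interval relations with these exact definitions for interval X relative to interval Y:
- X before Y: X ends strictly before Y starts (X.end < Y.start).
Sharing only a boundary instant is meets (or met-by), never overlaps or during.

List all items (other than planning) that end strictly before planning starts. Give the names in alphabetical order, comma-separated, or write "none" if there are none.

Target planning = [627, 649].
backup [76, 224] → before → yes.
build [27, 404] → before → yes.
deploy [309, 546] → before → yes.
ingest [338, 403] → before → yes.
qa_pass [327, 478] → before → yes.
rehearsal [126, 519] → before → yes.
reindex [513, 546] → before → yes.
retro [218, 357] → before → yes.
sync_call [345, 625] → before → yes.
Result: backup, build, deploy, ingest, qa_pass, rehearsal, reindex, retro, sync_call.

backup, build, deploy, ingest, qa_pass, rehearsal, reindex, retro, sync_call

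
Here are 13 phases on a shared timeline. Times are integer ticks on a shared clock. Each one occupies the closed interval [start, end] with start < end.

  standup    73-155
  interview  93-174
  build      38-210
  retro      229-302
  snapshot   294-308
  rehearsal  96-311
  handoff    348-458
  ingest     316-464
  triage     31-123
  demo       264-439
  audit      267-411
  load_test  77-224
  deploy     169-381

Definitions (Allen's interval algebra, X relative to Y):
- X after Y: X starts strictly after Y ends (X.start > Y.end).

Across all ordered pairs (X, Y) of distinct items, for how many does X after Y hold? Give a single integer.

Checking all 156 ordered pairs for relation 'after'; matching pairs in alphabetical order:
(audit, build): audit after build ✓
(audit, interview): audit after interview ✓
(audit, load_test): audit after load_test ✓
(audit, standup): audit after standup ✓
(audit, triage): audit after triage ✓
(demo, build): demo after build ✓
(demo, interview): demo after interview ✓
(demo, load_test): demo after load_test ✓
(demo, standup): demo after standup ✓
(demo, triage): demo after triage ✓
(deploy, standup): deploy after standup ✓
(deploy, triage): deploy after triage ✓
(handoff, build): handoff after build ✓
(handoff, interview): handoff after interview ✓
(handoff, load_test): handoff after load_test ✓
(handoff, rehearsal): handoff after rehearsal ✓
(handoff, retro): handoff after retro ✓
(handoff, snapshot): handoff after snapshot ✓
(handoff, standup): handoff after standup ✓
(handoff, triage): handoff after triage ✓
(ingest, build): ingest after build ✓
(ingest, interview): ingest after interview ✓
(ingest, load_test): ingest after load_test ✓
(ingest, rehearsal): ingest after rehearsal ✓
... plus 14 further pairs not listed.
Count: 38.

38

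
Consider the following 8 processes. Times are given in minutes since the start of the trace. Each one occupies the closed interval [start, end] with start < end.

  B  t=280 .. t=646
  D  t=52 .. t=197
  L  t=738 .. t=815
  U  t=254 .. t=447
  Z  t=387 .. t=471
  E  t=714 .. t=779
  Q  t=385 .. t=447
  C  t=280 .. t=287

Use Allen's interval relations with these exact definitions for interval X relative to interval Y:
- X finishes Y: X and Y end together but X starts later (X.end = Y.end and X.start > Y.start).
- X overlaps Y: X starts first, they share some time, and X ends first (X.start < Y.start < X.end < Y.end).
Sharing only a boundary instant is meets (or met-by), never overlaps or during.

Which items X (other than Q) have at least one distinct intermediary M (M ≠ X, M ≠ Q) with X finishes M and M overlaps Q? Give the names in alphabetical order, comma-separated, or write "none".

Target Q = [t=385, t=447].
Intermediaries M with M overlaps Q: none.
Union: none.

none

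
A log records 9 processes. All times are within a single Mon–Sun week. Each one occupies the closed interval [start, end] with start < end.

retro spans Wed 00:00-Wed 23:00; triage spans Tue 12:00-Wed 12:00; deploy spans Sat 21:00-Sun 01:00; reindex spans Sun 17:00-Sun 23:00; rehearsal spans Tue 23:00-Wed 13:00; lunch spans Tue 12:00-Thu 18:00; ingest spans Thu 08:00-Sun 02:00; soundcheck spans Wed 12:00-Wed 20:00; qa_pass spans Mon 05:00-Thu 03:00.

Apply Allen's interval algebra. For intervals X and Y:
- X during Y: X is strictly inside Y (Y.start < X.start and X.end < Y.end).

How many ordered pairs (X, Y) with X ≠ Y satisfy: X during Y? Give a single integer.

Checking all 72 ordered pairs for relation 'during'; matching pairs in alphabetical order:
(deploy, ingest): deploy during ingest ✓
(rehearsal, lunch): rehearsal during lunch ✓
(rehearsal, qa_pass): rehearsal during qa_pass ✓
(retro, lunch): retro during lunch ✓
(retro, qa_pass): retro during qa_pass ✓
(soundcheck, lunch): soundcheck during lunch ✓
(soundcheck, qa_pass): soundcheck during qa_pass ✓
(soundcheck, retro): soundcheck during retro ✓
(triage, qa_pass): triage during qa_pass ✓
Count: 9.

9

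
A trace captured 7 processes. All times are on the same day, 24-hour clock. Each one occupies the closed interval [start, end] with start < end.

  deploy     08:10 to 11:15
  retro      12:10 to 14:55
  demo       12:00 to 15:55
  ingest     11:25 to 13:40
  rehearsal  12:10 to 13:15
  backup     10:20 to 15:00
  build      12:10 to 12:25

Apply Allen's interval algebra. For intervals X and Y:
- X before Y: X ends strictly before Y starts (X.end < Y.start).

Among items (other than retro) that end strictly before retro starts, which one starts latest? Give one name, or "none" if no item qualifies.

deploy

Target retro = [12:10, 14:55].
backup [10:20, 15:00] → contains → excluded.
build [12:10, 12:25] → starts → excluded.
demo [12:00, 15:55] → contains → excluded.
deploy [08:10, 11:15] → before → candidate.
ingest [11:25, 13:40] → overlaps → excluded.
rehearsal [12:10, 13:15] → starts → excluded.
Among candidates, latest start is 08:10 → deploy.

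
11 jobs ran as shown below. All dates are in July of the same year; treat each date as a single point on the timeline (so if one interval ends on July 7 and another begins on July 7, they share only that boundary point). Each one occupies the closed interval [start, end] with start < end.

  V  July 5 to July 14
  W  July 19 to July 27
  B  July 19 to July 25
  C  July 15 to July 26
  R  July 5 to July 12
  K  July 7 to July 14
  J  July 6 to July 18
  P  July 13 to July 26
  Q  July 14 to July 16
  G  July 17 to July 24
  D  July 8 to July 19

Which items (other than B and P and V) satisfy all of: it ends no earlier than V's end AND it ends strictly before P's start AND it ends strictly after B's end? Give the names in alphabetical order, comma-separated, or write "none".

none

Conditions: its end is no earlier than V's end (X.end >= July 14) AND its end is strictly before P's start (X.end < July 13) AND its end is strictly after B's end (X.end > July 25).
C: end July 26 >= July 14? ✓; end July 26 < July 13? ✗; end July 26 > July 25? ✓ → no.
D: end July 19 >= July 14? ✓; end July 19 < July 13? ✗; end July 19 > July 25? ✗ → no.
G: end July 24 >= July 14? ✓; end July 24 < July 13? ✗; end July 24 > July 25? ✗ → no.
J: end July 18 >= July 14? ✓; end July 18 < July 13? ✗; end July 18 > July 25? ✗ → no.
K: end July 14 >= July 14? ✓; end July 14 < July 13? ✗; end July 14 > July 25? ✗ → no.
Q: end July 16 >= July 14? ✓; end July 16 < July 13? ✗; end July 16 > July 25? ✗ → no.
R: end July 12 >= July 14? ✗; end July 12 < July 13? ✓; end July 12 > July 25? ✗ → no.
W: end July 27 >= July 14? ✓; end July 27 < July 13? ✗; end July 27 > July 25? ✓ → no.
Result: none.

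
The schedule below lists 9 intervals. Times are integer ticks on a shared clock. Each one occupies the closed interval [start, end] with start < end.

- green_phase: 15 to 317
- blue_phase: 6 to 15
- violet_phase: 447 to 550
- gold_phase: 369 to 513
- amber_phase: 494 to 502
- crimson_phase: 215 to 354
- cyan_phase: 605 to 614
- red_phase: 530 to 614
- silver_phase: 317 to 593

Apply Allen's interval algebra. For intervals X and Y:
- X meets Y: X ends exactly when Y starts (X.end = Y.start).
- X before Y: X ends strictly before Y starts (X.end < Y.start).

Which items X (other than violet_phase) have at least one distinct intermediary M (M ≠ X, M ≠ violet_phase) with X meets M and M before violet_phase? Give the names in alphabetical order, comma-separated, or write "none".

Target violet_phase = [447, 550].
Intermediaries M with M before violet_phase: blue_phase, crimson_phase, green_phase.
Via blue_phase — items with X meets blue_phase: none.
Via crimson_phase — items with X meets crimson_phase: none.
Via green_phase — items with X meets green_phase: blue_phase.
Union: blue_phase.

blue_phase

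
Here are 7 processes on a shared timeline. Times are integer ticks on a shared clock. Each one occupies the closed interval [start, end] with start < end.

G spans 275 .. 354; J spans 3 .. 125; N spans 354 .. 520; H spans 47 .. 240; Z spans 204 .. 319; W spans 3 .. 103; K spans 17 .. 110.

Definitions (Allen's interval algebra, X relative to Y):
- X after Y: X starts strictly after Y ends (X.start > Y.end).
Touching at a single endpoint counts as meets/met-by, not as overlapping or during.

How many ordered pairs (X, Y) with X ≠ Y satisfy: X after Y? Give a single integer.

12

Checking all 42 ordered pairs for relation 'after'; matching pairs in alphabetical order:
(G, H): G after H ✓
(G, J): G after J ✓
(G, K): G after K ✓
(G, W): G after W ✓
(N, H): N after H ✓
(N, J): N after J ✓
(N, K): N after K ✓
(N, W): N after W ✓
(N, Z): N after Z ✓
(Z, J): Z after J ✓
(Z, K): Z after K ✓
(Z, W): Z after W ✓
Count: 12.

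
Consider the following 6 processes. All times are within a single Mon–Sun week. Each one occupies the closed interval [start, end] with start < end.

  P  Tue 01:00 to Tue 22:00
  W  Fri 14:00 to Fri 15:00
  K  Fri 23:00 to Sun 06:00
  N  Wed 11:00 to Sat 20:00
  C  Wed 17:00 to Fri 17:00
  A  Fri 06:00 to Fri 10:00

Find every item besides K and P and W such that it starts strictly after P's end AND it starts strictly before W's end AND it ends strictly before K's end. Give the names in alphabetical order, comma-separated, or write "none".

Conditions: its start is strictly after P's end (X.start > Tue 22:00) AND its start is strictly before W's end (X.start < Fri 15:00) AND its end is strictly before K's end (X.end < Sun 06:00).
A: start Fri 06:00 > Tue 22:00? ✓; start Fri 06:00 < Fri 15:00? ✓; end Fri 10:00 < Sun 06:00? ✓ → yes.
C: start Wed 17:00 > Tue 22:00? ✓; start Wed 17:00 < Fri 15:00? ✓; end Fri 17:00 < Sun 06:00? ✓ → yes.
N: start Wed 11:00 > Tue 22:00? ✓; start Wed 11:00 < Fri 15:00? ✓; end Sat 20:00 < Sun 06:00? ✓ → yes.
Result: A, C, N.

A, C, N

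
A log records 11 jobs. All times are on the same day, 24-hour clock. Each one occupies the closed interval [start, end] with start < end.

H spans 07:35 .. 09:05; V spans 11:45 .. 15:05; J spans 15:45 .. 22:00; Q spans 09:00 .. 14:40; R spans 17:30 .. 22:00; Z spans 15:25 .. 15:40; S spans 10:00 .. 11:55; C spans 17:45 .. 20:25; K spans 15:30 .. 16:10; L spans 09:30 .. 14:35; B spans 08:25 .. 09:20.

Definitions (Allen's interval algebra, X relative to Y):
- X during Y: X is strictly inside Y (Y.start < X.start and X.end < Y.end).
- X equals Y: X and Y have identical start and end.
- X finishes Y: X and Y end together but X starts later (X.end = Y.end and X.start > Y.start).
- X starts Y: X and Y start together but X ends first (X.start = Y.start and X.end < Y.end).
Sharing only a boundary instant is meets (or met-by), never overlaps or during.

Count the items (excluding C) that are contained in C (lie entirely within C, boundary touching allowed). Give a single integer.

0

Target C = [17:45, 20:25].
B [08:25, 09:20] → before → no.
H [07:35, 09:05] → before → no.
J [15:45, 22:00] → contains → no.
K [15:30, 16:10] → before → no.
L [09:30, 14:35] → before → no.
Q [09:00, 14:40] → before → no.
R [17:30, 22:00] → contains → no.
S [10:00, 11:55] → before → no.
V [11:45, 15:05] → before → no.
Z [15:25, 15:40] → before → no.
Total: 0.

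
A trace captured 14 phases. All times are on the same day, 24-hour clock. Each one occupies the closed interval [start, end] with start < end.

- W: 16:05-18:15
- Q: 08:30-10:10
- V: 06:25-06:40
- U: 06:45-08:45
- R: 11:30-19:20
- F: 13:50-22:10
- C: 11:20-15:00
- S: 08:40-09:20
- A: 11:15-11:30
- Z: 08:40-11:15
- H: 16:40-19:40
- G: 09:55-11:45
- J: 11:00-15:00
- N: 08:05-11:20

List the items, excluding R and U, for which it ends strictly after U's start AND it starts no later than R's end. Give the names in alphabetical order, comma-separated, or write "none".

Conditions: its end is strictly after U's start (X.end > 06:45) AND its start is no later than R's end (X.start <= 19:20).
A: end 11:30 > 06:45? ✓; start 11:15 <= 19:20? ✓ → yes.
C: end 15:00 > 06:45? ✓; start 11:20 <= 19:20? ✓ → yes.
F: end 22:10 > 06:45? ✓; start 13:50 <= 19:20? ✓ → yes.
G: end 11:45 > 06:45? ✓; start 09:55 <= 19:20? ✓ → yes.
H: end 19:40 > 06:45? ✓; start 16:40 <= 19:20? ✓ → yes.
J: end 15:00 > 06:45? ✓; start 11:00 <= 19:20? ✓ → yes.
N: end 11:20 > 06:45? ✓; start 08:05 <= 19:20? ✓ → yes.
Q: end 10:10 > 06:45? ✓; start 08:30 <= 19:20? ✓ → yes.
S: end 09:20 > 06:45? ✓; start 08:40 <= 19:20? ✓ → yes.
V: end 06:40 > 06:45? ✗; start 06:25 <= 19:20? ✓ → no.
W: end 18:15 > 06:45? ✓; start 16:05 <= 19:20? ✓ → yes.
Z: end 11:15 > 06:45? ✓; start 08:40 <= 19:20? ✓ → yes.
Result: A, C, F, G, H, J, N, Q, S, W, Z.

A, C, F, G, H, J, N, Q, S, W, Z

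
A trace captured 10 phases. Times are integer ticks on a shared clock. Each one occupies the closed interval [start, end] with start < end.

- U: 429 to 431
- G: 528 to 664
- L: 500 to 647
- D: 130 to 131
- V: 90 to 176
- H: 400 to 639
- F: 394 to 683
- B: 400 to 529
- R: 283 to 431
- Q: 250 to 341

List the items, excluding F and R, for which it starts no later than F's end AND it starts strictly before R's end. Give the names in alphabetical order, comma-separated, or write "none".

Conditions: its start is no later than F's end (X.start <= 683) AND its start is strictly before R's end (X.start < 431).
B: start 400 <= 683? ✓; start 400 < 431? ✓ → yes.
D: start 130 <= 683? ✓; start 130 < 431? ✓ → yes.
G: start 528 <= 683? ✓; start 528 < 431? ✗ → no.
H: start 400 <= 683? ✓; start 400 < 431? ✓ → yes.
L: start 500 <= 683? ✓; start 500 < 431? ✗ → no.
Q: start 250 <= 683? ✓; start 250 < 431? ✓ → yes.
U: start 429 <= 683? ✓; start 429 < 431? ✓ → yes.
V: start 90 <= 683? ✓; start 90 < 431? ✓ → yes.
Result: B, D, H, Q, U, V.

B, D, H, Q, U, V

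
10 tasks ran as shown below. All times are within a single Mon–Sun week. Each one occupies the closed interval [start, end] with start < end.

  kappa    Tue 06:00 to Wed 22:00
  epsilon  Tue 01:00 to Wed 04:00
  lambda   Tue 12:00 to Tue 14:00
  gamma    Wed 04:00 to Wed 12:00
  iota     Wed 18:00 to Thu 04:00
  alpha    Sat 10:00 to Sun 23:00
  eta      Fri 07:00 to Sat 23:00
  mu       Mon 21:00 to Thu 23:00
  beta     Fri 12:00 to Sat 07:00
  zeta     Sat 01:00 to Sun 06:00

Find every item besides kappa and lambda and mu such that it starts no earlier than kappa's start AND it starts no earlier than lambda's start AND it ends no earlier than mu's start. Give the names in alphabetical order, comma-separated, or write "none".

Conditions: its start is no earlier than kappa's start (X.start >= Tue 06:00) AND its start is no earlier than lambda's start (X.start >= Tue 12:00) AND its end is no earlier than mu's start (X.end >= Mon 21:00).
alpha: start Sat 10:00 >= Tue 06:00? ✓; start Sat 10:00 >= Tue 12:00? ✓; end Sun 23:00 >= Mon 21:00? ✓ → yes.
beta: start Fri 12:00 >= Tue 06:00? ✓; start Fri 12:00 >= Tue 12:00? ✓; end Sat 07:00 >= Mon 21:00? ✓ → yes.
epsilon: start Tue 01:00 >= Tue 06:00? ✗; start Tue 01:00 >= Tue 12:00? ✗; end Wed 04:00 >= Mon 21:00? ✓ → no.
eta: start Fri 07:00 >= Tue 06:00? ✓; start Fri 07:00 >= Tue 12:00? ✓; end Sat 23:00 >= Mon 21:00? ✓ → yes.
gamma: start Wed 04:00 >= Tue 06:00? ✓; start Wed 04:00 >= Tue 12:00? ✓; end Wed 12:00 >= Mon 21:00? ✓ → yes.
iota: start Wed 18:00 >= Tue 06:00? ✓; start Wed 18:00 >= Tue 12:00? ✓; end Thu 04:00 >= Mon 21:00? ✓ → yes.
zeta: start Sat 01:00 >= Tue 06:00? ✓; start Sat 01:00 >= Tue 12:00? ✓; end Sun 06:00 >= Mon 21:00? ✓ → yes.
Result: alpha, beta, eta, gamma, iota, zeta.

alpha, beta, eta, gamma, iota, zeta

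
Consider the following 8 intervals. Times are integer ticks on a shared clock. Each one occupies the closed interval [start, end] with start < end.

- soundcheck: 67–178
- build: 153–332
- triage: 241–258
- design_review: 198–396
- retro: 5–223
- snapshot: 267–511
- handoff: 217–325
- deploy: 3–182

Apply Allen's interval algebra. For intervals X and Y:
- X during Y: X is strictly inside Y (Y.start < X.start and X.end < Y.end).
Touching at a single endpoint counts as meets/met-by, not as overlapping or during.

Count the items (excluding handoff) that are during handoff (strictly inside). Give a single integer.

1

Target handoff = [217, 325].
build [153, 332] → contains → no.
deploy [3, 182] → before → no.
design_review [198, 396] → contains → no.
retro [5, 223] → overlaps → no.
snapshot [267, 511] → overlapped-by → no.
soundcheck [67, 178] → before → no.
triage [241, 258] → during → counts.
Total: 1.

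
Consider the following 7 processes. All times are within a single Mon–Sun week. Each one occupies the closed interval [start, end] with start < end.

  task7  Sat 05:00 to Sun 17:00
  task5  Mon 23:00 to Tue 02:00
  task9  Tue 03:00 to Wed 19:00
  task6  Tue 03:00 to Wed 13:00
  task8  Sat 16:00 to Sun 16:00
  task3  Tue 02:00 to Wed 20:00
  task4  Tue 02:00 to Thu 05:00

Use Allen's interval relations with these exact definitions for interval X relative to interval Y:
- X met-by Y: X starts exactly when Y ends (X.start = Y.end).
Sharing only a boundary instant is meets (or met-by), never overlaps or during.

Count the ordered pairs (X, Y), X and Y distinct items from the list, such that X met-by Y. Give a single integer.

Checking all 42 ordered pairs for relation 'met-by'; matching pairs in alphabetical order:
(task3, task5): task3 met-by task5 ✓
(task4, task5): task4 met-by task5 ✓
Count: 2.

2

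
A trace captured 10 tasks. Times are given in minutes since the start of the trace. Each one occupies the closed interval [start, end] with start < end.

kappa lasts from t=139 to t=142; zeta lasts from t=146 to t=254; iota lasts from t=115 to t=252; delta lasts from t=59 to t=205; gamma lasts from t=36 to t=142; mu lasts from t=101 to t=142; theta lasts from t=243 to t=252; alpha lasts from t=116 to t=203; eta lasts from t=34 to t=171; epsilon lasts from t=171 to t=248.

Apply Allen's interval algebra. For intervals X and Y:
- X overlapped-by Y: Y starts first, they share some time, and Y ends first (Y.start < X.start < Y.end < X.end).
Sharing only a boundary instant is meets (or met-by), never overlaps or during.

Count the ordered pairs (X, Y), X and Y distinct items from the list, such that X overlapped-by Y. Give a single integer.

16

Checking all 90 ordered pairs for relation 'overlapped-by'; matching pairs in alphabetical order:
(alpha, eta): alpha overlapped-by eta ✓
(alpha, gamma): alpha overlapped-by gamma ✓
(alpha, mu): alpha overlapped-by mu ✓
(delta, eta): delta overlapped-by eta ✓
(delta, gamma): delta overlapped-by gamma ✓
(epsilon, alpha): epsilon overlapped-by alpha ✓
(epsilon, delta): epsilon overlapped-by delta ✓
(iota, delta): iota overlapped-by delta ✓
(iota, eta): iota overlapped-by eta ✓
(iota, gamma): iota overlapped-by gamma ✓
(iota, mu): iota overlapped-by mu ✓
(theta, epsilon): theta overlapped-by epsilon ✓
(zeta, alpha): zeta overlapped-by alpha ✓
(zeta, delta): zeta overlapped-by delta ✓
(zeta, eta): zeta overlapped-by eta ✓
(zeta, iota): zeta overlapped-by iota ✓
Count: 16.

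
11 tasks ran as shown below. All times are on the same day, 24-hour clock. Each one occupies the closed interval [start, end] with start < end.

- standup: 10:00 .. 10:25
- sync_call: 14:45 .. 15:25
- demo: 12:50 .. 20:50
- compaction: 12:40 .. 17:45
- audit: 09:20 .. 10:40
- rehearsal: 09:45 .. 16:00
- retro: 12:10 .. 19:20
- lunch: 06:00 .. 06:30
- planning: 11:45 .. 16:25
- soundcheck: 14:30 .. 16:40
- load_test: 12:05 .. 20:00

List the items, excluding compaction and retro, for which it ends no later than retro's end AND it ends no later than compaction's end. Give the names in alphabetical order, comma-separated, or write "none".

audit, lunch, planning, rehearsal, soundcheck, standup, sync_call

Conditions: its end is no later than retro's end (X.end <= 19:20) AND its end is no later than compaction's end (X.end <= 17:45).
audit: end 10:40 <= 19:20? ✓; end 10:40 <= 17:45? ✓ → yes.
demo: end 20:50 <= 19:20? ✗; end 20:50 <= 17:45? ✗ → no.
load_test: end 20:00 <= 19:20? ✗; end 20:00 <= 17:45? ✗ → no.
lunch: end 06:30 <= 19:20? ✓; end 06:30 <= 17:45? ✓ → yes.
planning: end 16:25 <= 19:20? ✓; end 16:25 <= 17:45? ✓ → yes.
rehearsal: end 16:00 <= 19:20? ✓; end 16:00 <= 17:45? ✓ → yes.
soundcheck: end 16:40 <= 19:20? ✓; end 16:40 <= 17:45? ✓ → yes.
standup: end 10:25 <= 19:20? ✓; end 10:25 <= 17:45? ✓ → yes.
sync_call: end 15:25 <= 19:20? ✓; end 15:25 <= 17:45? ✓ → yes.
Result: audit, lunch, planning, rehearsal, soundcheck, standup, sync_call.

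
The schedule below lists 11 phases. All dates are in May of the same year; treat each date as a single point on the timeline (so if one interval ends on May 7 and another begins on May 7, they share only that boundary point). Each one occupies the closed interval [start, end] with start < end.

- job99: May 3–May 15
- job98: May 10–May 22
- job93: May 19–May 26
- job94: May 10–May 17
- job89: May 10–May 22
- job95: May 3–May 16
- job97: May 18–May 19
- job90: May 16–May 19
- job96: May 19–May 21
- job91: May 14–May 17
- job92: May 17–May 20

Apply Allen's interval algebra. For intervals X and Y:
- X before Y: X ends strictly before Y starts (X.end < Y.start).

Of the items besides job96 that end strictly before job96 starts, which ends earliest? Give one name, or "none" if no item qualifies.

job99

Target job96 = [May 19, May 21].
job89 [May 10, May 22] → contains → excluded.
job90 [May 16, May 19] → meets → excluded.
job91 [May 14, May 17] → before → candidate.
job92 [May 17, May 20] → overlaps → excluded.
job93 [May 19, May 26] → started-by → excluded.
job94 [May 10, May 17] → before → candidate.
job95 [May 3, May 16] → before → candidate.
job97 [May 18, May 19] → meets → excluded.
job98 [May 10, May 22] → contains → excluded.
job99 [May 3, May 15] → before → candidate.
Among candidates, earliest end is May 15 → job99.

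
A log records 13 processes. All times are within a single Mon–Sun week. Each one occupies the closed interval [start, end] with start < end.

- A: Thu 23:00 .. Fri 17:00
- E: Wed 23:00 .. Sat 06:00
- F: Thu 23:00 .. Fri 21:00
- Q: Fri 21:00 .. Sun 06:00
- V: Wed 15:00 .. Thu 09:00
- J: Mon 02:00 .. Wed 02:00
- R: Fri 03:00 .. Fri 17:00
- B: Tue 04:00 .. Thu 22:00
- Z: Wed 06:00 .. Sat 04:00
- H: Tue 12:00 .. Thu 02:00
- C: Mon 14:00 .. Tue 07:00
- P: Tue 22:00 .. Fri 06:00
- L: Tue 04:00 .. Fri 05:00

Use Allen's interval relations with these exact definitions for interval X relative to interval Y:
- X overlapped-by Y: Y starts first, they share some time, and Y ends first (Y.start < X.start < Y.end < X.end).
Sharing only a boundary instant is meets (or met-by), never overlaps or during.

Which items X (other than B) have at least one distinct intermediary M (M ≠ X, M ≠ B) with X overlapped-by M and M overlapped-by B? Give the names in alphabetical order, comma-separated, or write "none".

Target B = [Tue 04:00, Thu 22:00].
Intermediaries M with M overlapped-by B: E, P, Z.
Via E — items with X overlapped-by E: Q.
Via P — items with X overlapped-by P: A, E, F, R, Z.
Via Z — items with X overlapped-by Z: E, Q.
Union: A, E, F, Q, R, Z.

A, E, F, Q, R, Z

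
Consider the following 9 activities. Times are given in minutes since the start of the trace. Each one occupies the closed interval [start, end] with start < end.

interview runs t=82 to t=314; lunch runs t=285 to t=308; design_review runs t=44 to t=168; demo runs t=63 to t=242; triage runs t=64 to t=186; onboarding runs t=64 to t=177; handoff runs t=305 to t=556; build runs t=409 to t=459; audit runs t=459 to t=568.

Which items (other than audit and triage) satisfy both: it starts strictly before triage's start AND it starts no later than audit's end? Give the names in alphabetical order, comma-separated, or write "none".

demo, design_review

Conditions: its start is strictly before triage's start (X.start < t=64) AND its start is no later than audit's end (X.start <= t=568).
build: start t=409 < t=64? ✗; start t=409 <= t=568? ✓ → no.
demo: start t=63 < t=64? ✓; start t=63 <= t=568? ✓ → yes.
design_review: start t=44 < t=64? ✓; start t=44 <= t=568? ✓ → yes.
handoff: start t=305 < t=64? ✗; start t=305 <= t=568? ✓ → no.
interview: start t=82 < t=64? ✗; start t=82 <= t=568? ✓ → no.
lunch: start t=285 < t=64? ✗; start t=285 <= t=568? ✓ → no.
onboarding: start t=64 < t=64? ✗; start t=64 <= t=568? ✓ → no.
Result: demo, design_review.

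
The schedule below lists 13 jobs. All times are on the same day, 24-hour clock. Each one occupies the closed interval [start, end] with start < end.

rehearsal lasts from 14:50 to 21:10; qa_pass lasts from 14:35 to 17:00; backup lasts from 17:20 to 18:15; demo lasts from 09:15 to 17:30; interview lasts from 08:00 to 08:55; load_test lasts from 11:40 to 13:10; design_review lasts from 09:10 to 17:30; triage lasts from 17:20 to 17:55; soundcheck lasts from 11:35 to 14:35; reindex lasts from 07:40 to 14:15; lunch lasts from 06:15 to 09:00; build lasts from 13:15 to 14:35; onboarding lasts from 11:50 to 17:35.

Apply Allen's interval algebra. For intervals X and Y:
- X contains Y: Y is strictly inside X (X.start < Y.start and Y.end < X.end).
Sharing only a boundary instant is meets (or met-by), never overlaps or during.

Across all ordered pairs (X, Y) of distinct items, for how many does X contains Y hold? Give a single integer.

Checking all 156 ordered pairs for relation 'contains'; matching pairs in alphabetical order:
(demo, build): demo contains build ✓
(demo, load_test): demo contains load_test ✓
(demo, qa_pass): demo contains qa_pass ✓
(demo, soundcheck): demo contains soundcheck ✓
(design_review, build): design_review contains build ✓
(design_review, load_test): design_review contains load_test ✓
(design_review, qa_pass): design_review contains qa_pass ✓
(design_review, soundcheck): design_review contains soundcheck ✓
(lunch, interview): lunch contains interview ✓
(onboarding, build): onboarding contains build ✓
(onboarding, qa_pass): onboarding contains qa_pass ✓
(rehearsal, backup): rehearsal contains backup ✓
(rehearsal, triage): rehearsal contains triage ✓
(reindex, interview): reindex contains interview ✓
(reindex, load_test): reindex contains load_test ✓
(soundcheck, load_test): soundcheck contains load_test ✓
Count: 16.

16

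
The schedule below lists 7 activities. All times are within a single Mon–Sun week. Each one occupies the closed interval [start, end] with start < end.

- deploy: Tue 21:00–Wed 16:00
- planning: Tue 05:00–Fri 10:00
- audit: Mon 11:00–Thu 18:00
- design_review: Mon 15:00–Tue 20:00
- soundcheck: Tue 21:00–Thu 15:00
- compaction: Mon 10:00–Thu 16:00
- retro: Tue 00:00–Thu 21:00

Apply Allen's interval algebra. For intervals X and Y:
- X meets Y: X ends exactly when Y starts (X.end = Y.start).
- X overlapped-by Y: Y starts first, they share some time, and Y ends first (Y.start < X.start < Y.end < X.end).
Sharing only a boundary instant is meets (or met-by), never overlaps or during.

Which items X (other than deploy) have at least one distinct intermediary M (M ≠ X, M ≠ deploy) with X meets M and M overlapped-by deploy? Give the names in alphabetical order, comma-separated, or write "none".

none

Target deploy = [Tue 21:00, Wed 16:00].
Intermediaries M with M overlapped-by deploy: none.
Union: none.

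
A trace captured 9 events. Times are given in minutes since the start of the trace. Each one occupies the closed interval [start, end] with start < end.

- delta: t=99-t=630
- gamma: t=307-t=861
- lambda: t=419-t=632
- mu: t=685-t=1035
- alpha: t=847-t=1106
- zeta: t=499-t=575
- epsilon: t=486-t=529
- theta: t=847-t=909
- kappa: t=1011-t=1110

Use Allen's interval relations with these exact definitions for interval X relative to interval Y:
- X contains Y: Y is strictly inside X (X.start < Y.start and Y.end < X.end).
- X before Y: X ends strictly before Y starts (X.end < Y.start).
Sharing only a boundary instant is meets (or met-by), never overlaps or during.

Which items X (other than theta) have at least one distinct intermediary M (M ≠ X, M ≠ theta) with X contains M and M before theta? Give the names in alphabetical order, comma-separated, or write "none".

delta, gamma, lambda

Target theta = [t=847, t=909].
Intermediaries M with M before theta: delta, epsilon, lambda, zeta.
Via delta — items with X contains delta: none.
Via epsilon — items with X contains epsilon: delta, gamma, lambda.
Via lambda — items with X contains lambda: gamma.
Via zeta — items with X contains zeta: delta, gamma, lambda.
Union: delta, gamma, lambda.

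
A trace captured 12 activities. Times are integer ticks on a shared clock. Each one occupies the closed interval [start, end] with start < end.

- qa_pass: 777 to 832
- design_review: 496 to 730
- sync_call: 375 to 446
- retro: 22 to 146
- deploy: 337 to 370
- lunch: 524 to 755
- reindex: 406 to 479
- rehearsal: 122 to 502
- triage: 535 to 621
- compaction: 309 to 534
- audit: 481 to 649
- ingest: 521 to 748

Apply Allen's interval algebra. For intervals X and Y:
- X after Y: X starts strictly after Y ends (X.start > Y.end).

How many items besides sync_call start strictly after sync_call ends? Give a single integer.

Target sync_call = [375, 446].
audit [481, 649] → after → counts.
compaction [309, 534] → contains → no.
deploy [337, 370] → before → no.
design_review [496, 730] → after → counts.
ingest [521, 748] → after → counts.
lunch [524, 755] → after → counts.
qa_pass [777, 832] → after → counts.
rehearsal [122, 502] → contains → no.
reindex [406, 479] → overlapped-by → no.
retro [22, 146] → before → no.
triage [535, 621] → after → counts.
Total: 6.

6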